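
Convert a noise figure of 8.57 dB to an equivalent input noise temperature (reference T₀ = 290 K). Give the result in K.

F = 10^(8.57/10) = 7.19449
T_e = (F − 1)·T₀ = (7.19449 − 1) × 290 = 1796 K

1796 K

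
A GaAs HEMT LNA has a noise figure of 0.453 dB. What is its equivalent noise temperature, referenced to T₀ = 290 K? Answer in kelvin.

F = 10^(0.453/10) = 1.10994
T_e = (F − 1)·T₀ = (1.10994 − 1) × 290 = 31.9 K

31.9 K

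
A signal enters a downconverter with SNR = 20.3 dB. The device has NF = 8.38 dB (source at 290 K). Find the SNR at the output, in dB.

11.92 dB

By definition F = SNR_in/SNR_out, so in dB: SNR_out = SNR_in − NF
SNR_out = 20.3 − 8.38 = 11.92 dB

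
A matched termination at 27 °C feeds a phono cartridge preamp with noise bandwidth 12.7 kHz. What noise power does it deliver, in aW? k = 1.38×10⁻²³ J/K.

52.6 aW

T = 27 °C + 273.15 = 300.15 K
P_n = kTB = 1.38×10⁻²³ × 300.15 × 1.27×10⁴ = 5.26×10⁻¹⁷ W = 52.6 aW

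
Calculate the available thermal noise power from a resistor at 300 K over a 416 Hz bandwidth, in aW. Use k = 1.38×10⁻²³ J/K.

1.72 aW

P_n = kTB = 1.38×10⁻²³ × 300 × 4.16×10² = 1.72×10⁻¹⁸ W = 1.72 aW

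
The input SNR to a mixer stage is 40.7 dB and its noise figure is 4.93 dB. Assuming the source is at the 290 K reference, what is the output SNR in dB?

By definition F = SNR_in/SNR_out, so in dB: SNR_out = SNR_in − NF
SNR_out = 40.7 − 4.93 = 35.77 dB

35.77 dB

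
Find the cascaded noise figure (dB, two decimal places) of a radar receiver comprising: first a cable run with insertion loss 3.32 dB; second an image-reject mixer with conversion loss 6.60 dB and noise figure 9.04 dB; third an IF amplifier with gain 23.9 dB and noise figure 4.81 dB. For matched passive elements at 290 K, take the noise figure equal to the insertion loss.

15.70 dB

Convert to linear (a loss of L dB is a gain of −L dB): F_i = 10^(NF_i/10), G_i = 10^(G_i,dB/10)
  Stage 1: F_1 = 10^(3.32/10) = 2.148, G_1 = 10^(−3.32/10) = 0.4656
  Stage 2: F_2 = 10^(9.04/10) = 8.017, G_2 = 10^(−6.60/10) = 0.2188
  Stage 3: F_3 = 10^(4.81/10) = 3.027, G_3 = 10^(23.9/10) = 245.5
Friis cascade:
  F = 2.148 + (8.017 − 1)/0.4656 + (3.027 − 1)/0.1019 = 37.12
NF = 10 log₁₀(37.12) = 15.70 dB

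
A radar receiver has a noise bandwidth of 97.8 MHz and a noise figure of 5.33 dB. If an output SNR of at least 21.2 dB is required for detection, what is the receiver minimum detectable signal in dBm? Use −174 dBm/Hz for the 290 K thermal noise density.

Sensitivity = −174 + 10 log₁₀(B) + NF + SNR_min
= −174 + 79.9 + 5.33 + 21.2
= −67.57 dBm → −67.6 dBm

−67.6 dBm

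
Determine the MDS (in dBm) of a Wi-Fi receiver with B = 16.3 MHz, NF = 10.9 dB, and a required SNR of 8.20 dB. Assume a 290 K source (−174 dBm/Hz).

−82.8 dBm

Sensitivity = −174 + 10 log₁₀(B) + NF + SNR_min
= −174 + 72.12 + 10.9 + 8.20
= −82.78 dBm → −82.8 dBm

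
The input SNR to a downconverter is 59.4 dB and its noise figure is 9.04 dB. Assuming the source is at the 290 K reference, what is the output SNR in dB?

By definition F = SNR_in/SNR_out, so in dB: SNR_out = SNR_in − NF
SNR_out = 59.4 − 9.04 = 50.36 dB

50.36 dB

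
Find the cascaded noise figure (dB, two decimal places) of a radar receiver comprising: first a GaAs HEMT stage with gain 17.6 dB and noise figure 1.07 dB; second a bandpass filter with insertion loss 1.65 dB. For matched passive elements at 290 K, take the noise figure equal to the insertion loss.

Convert to linear (a loss of L dB is a gain of −L dB): F_i = 10^(NF_i/10), G_i = 10^(G_i,dB/10)
  Stage 1: F_1 = 10^(1.07/10) = 1.279, G_1 = 10^(17.6/10) = 57.54
  Stage 2: F_2 = 10^(1.65/10) = 1.462, G_2 = 10^(−1.65/10) = 0.6839
Friis cascade:
  F = 1.279 + (1.462 − 1)/57.54 = 1.287
NF = 10 log₁₀(1.287) = 1.10 dB

1.10 dB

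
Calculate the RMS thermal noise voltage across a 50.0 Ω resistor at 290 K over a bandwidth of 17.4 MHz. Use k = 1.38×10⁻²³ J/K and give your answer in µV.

V_n = √(4kTRB)
4kTRB = 4 × 1.38×10⁻²³ × 290 × 5.00×10¹ × 1.74×10⁷ = 1.39×10⁻¹¹ V²
V_n = √(1.39×10⁻¹¹) = 3.73×10⁻⁶ V = 3.73 µV

3.73 µV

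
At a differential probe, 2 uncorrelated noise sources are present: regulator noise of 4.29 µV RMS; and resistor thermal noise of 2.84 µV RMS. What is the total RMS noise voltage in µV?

5.14 µV

Uncorrelated sources add in power (mean-square): V_tot = √(ΣV_i²)
V_tot = √[(4.29×10⁻⁶)² + (2.84×10⁻⁶)²] = 5.14×10⁻⁶ V = 5.14 µV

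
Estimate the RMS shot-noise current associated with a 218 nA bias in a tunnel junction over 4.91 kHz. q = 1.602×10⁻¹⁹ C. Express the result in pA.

18.5 pA

I_n = √(2qI·B)
2qI·B = 2 × 1.602×10⁻¹⁹ × 2.18×10⁻⁷ × 4.91×10³ = 3.43×10⁻²² A²
I_n = √(3.43×10⁻²²) = 1.85×10⁻¹¹ A = 18.5 pA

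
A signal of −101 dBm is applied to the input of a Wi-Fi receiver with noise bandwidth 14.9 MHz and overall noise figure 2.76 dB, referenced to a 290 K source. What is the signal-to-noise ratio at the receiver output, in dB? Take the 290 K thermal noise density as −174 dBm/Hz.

Noise floor: N = −174 + 10 log₁₀(B) + NF
10 log₁₀(1.49×10⁷) = 71.73 dB
N = −174 + 71.73 + 2.76 = −99.51 dBm
SNR = P_sig − N = −101 − (−99.51) = −1.49 dB → −1.5 dB

−1.5 dB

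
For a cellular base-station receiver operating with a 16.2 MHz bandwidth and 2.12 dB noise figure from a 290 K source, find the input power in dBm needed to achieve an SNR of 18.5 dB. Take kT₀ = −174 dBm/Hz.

−81.3 dBm

Sensitivity = −174 + 10 log₁₀(B) + NF + SNR_min
= −174 + 72.1 + 2.12 + 18.5
= −81.28 dBm → −81.3 dBm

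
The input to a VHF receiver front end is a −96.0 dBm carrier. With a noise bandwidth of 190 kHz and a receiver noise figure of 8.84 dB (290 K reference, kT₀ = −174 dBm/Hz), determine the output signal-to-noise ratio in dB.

16.4 dB

Noise floor: N = −174 + 10 log₁₀(B) + NF
10 log₁₀(1.90×10⁵) = 52.79 dB
N = −174 + 52.79 + 8.84 = −112.37 dBm
SNR = P_sig − N = −96.0 − (−112.37) = 16.37 dB → 16.4 dB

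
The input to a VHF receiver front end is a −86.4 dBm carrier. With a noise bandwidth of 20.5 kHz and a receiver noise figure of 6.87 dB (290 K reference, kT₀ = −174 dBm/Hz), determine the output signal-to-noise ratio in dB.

Noise floor: N = −174 + 10 log₁₀(B) + NF
10 log₁₀(2.05×10⁴) = 43.12 dB
N = −174 + 43.12 + 6.87 = −124.01 dBm
SNR = P_sig − N = −86.4 − (−124.01) = 37.61 dB → 37.6 dB

37.6 dB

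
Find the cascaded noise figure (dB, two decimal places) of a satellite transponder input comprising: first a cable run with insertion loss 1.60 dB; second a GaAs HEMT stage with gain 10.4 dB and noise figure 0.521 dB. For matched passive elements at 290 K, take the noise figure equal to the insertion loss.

2.12 dB

Convert to linear (a loss of L dB is a gain of −L dB): F_i = 10^(NF_i/10), G_i = 10^(G_i,dB/10)
  Stage 1: F_1 = 10^(1.60/10) = 1.445, G_1 = 10^(−1.60/10) = 0.6918
  Stage 2: F_2 = 10^(0.521/10) = 1.127, G_2 = 10^(10.4/10) = 10.96
Friis cascade:
  F = 1.445 + (1.127 − 1)/0.6918 = 1.630
NF = 10 log₁₀(1.630) = 2.12 dB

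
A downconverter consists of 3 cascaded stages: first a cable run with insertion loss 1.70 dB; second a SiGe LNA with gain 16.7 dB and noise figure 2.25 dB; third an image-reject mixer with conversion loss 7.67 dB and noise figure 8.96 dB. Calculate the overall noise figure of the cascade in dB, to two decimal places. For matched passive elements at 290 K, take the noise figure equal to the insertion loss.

Convert to linear (a loss of L dB is a gain of −L dB): F_i = 10^(NF_i/10), G_i = 10^(G_i,dB/10)
  Stage 1: F_1 = 10^(1.70/10) = 1.479, G_1 = 10^(−1.70/10) = 0.6761
  Stage 2: F_2 = 10^(2.25/10) = 1.679, G_2 = 10^(16.7/10) = 46.77
  Stage 3: F_3 = 10^(8.96/10) = 7.870, G_3 = 10^(−7.67/10) = 0.1710
Friis cascade:
  F = 1.479 + (1.679 − 1)/0.6761 + (7.870 − 1)/31.62 = 2.700
NF = 10 log₁₀(2.700) = 4.31 dB

4.31 dB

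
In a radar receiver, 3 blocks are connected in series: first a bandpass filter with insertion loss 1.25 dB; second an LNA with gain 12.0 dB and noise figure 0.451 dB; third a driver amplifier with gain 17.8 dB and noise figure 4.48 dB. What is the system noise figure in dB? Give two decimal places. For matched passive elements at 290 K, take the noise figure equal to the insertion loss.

Convert to linear (a loss of L dB is a gain of −L dB): F_i = 10^(NF_i/10), G_i = 10^(G_i,dB/10)
  Stage 1: F_1 = 10^(1.25/10) = 1.334, G_1 = 10^(−1.25/10) = 0.7499
  Stage 2: F_2 = 10^(0.451/10) = 1.109, G_2 = 10^(12.0/10) = 15.85
  Stage 3: F_3 = 10^(4.48/10) = 2.805, G_3 = 10^(17.8/10) = 60.26
Friis cascade:
  F = 1.334 + (1.109 − 1)/0.7499 + (2.805 − 1)/11.89 = 1.631
NF = 10 log₁₀(1.631) = 2.13 dB

2.13 dB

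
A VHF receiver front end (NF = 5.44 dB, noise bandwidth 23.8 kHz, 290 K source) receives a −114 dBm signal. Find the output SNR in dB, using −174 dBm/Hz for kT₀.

10.8 dB

Noise floor: N = −174 + 10 log₁₀(B) + NF
10 log₁₀(2.38×10⁴) = 43.77 dB
N = −174 + 43.77 + 5.44 = −124.79 dBm
SNR = P_sig − N = −114 − (−124.79) = 10.79 dB → 10.8 dB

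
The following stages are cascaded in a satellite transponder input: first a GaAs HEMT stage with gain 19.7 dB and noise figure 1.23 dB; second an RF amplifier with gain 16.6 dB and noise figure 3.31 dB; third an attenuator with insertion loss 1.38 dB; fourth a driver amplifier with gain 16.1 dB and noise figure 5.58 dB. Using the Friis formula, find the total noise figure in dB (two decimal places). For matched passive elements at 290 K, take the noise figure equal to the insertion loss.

1.27 dB

Convert to linear (a loss of L dB is a gain of −L dB): F_i = 10^(NF_i/10), G_i = 10^(G_i,dB/10)
  Stage 1: F_1 = 10^(1.23/10) = 1.327, G_1 = 10^(19.7/10) = 93.33
  Stage 2: F_2 = 10^(3.31/10) = 2.143, G_2 = 10^(16.6/10) = 45.71
  Stage 3: F_3 = 10^(1.38/10) = 1.374, G_3 = 10^(−1.38/10) = 0.7278
  Stage 4: F_4 = 10^(5.58/10) = 3.614, G_4 = 10^(16.1/10) = 40.74
Friis cascade:
  F = 1.327 + (2.143 − 1)/93.33 + (1.374 − 1)/4266 + (3.614 − 1)/3105 = 1.341
NF = 10 log₁₀(1.341) = 1.27 dB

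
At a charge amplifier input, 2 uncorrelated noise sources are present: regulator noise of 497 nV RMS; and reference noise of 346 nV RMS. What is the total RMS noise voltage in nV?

606 nV

Uncorrelated sources add in power (mean-square): V_tot = √(ΣV_i²)
V_tot = √[(4.97×10⁻⁷)² + (3.46×10⁻⁷)²] = 6.06×10⁻⁷ V = 606 nV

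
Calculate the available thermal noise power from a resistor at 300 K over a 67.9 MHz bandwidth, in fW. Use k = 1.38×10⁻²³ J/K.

P_n = kTB = 1.38×10⁻²³ × 300 × 6.79×10⁷ = 2.81×10⁻¹³ W = 281 fW

281 fW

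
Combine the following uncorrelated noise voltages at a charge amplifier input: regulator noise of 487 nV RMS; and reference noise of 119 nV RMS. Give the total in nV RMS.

501 nV

Uncorrelated sources add in power (mean-square): V_tot = √(ΣV_i²)
V_tot = √[(4.87×10⁻⁷)² + (1.19×10⁻⁷)²] = 5.01×10⁻⁷ V = 501 nV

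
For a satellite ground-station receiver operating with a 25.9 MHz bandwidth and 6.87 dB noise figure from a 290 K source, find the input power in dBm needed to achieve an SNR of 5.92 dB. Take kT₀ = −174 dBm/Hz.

Sensitivity = −174 + 10 log₁₀(B) + NF + SNR_min
= −174 + 74.13 + 6.87 + 5.92
= −87.08 dBm → −87.1 dBm

−87.1 dBm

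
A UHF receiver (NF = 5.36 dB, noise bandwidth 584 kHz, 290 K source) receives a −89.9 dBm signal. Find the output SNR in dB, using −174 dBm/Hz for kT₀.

Noise floor: N = −174 + 10 log₁₀(B) + NF
10 log₁₀(5.84×10⁵) = 57.66 dB
N = −174 + 57.66 + 5.36 = −110.98 dBm
SNR = P_sig − N = −89.9 − (−110.98) = 21.08 dB → 21.1 dB

21.1 dB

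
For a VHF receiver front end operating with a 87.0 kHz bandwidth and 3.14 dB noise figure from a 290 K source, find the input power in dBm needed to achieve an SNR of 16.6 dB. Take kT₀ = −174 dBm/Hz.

Sensitivity = −174 + 10 log₁₀(B) + NF + SNR_min
= −174 + 49.4 + 3.14 + 16.6
= −104.86 dBm → −104.9 dBm

−104.9 dBm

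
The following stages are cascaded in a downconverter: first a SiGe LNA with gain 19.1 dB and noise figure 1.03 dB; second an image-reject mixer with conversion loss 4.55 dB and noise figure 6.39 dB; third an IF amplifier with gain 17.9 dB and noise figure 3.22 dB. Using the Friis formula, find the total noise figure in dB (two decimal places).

1.30 dB

Convert to linear (a loss of L dB is a gain of −L dB): F_i = 10^(NF_i/10), G_i = 10^(G_i,dB/10)
  Stage 1: F_1 = 10^(1.03/10) = 1.268, G_1 = 10^(19.1/10) = 81.28
  Stage 2: F_2 = 10^(6.39/10) = 4.355, G_2 = 10^(−4.55/10) = 0.3508
  Stage 3: F_3 = 10^(3.22/10) = 2.099, G_3 = 10^(17.9/10) = 61.66
Friis cascade:
  F = 1.268 + (4.355 − 1)/81.28 + (2.099 − 1)/28.51 = 1.347
NF = 10 log₁₀(1.347) = 1.30 dB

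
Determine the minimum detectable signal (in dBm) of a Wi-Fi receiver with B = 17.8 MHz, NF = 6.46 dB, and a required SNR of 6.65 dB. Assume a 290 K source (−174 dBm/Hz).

Sensitivity = −174 + 10 log₁₀(B) + NF + SNR_min
= −174 + 72.5 + 6.46 + 6.65
= −88.39 dBm → −88.4 dBm

−88.4 dBm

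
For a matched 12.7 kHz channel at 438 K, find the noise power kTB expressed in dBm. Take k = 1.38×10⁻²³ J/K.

P_n = kTB = 1.38×10⁻²³ × 438 × 1.27×10⁴ = 7.68×10⁻¹⁷ W
In dBm: 10 log₁₀(7.68×10⁻¹⁷ / 10⁻³) = −131.1 dBm

−131.1 dBm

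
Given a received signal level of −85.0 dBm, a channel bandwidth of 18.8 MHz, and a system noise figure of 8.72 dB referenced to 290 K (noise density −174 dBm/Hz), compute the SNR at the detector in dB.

Noise floor: N = −174 + 10 log₁₀(B) + NF
10 log₁₀(1.88×10⁷) = 72.74 dB
N = −174 + 72.74 + 8.72 = −92.54 dBm
SNR = P_sig − N = −85.0 − (−92.54) = 7.54 dB → 7.5 dB

7.5 dB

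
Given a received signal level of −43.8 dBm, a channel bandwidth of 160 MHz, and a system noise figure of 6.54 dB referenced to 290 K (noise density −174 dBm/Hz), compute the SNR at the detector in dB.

Noise floor: N = −174 + 10 log₁₀(B) + NF
10 log₁₀(1.60×10⁸) = 82.04 dB
N = −174 + 82.04 + 6.54 = −85.42 dBm
SNR = P_sig − N = −43.8 − (−85.42) = 41.62 dB → 41.6 dB

41.6 dB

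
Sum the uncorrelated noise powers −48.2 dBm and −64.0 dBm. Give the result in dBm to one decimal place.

−48.1 dBm

Convert to linear, add, convert back:
P₁ = 1.51×10⁻⁸ W, P₂ = 3.98×10⁻¹⁰ W
P_tot = 1.55×10⁻⁸ W → 10 log₁₀(P_tot / 10⁻³) = −48.1 dBm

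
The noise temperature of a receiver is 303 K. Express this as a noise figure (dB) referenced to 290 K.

F = 1 + T_e/T₀ = 1 + 303/290 = 2.04483
NF = 10 log₁₀(2.04483) = 3.11 dB

3.11 dB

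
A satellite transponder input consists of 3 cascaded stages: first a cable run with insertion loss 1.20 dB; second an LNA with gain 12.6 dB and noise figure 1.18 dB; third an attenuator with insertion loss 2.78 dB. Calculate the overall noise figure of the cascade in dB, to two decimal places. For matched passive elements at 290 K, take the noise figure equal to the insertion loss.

2.54 dB

Convert to linear (a loss of L dB is a gain of −L dB): F_i = 10^(NF_i/10), G_i = 10^(G_i,dB/10)
  Stage 1: F_1 = 10^(1.20/10) = 1.318, G_1 = 10^(−1.20/10) = 0.7586
  Stage 2: F_2 = 10^(1.18/10) = 1.312, G_2 = 10^(12.6/10) = 18.20
  Stage 3: F_3 = 10^(2.78/10) = 1.897, G_3 = 10^(−2.78/10) = 0.5272
Friis cascade:
  F = 1.318 + (1.312 − 1)/0.7586 + (1.897 − 1)/13.80 = 1.795
NF = 10 log₁₀(1.795) = 2.54 dB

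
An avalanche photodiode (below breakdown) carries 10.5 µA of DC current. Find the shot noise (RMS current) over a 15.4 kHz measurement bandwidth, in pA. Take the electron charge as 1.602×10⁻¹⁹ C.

I_n = √(2qI·B)
2qI·B = 2 × 1.602×10⁻¹⁹ × 1.05×10⁻⁵ × 1.54×10⁴ = 5.18×10⁻²⁰ A²
I_n = √(5.18×10⁻²⁰) = 2.28×10⁻¹⁰ A = 228 pA

228 pA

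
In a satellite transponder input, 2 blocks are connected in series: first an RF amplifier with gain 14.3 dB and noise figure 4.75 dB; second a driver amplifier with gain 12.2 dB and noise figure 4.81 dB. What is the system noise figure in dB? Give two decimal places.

Convert to linear (a loss of L dB is a gain of −L dB): F_i = 10^(NF_i/10), G_i = 10^(G_i,dB/10)
  Stage 1: F_1 = 10^(4.75/10) = 2.985, G_1 = 10^(14.3/10) = 26.92
  Stage 2: F_2 = 10^(4.81/10) = 3.027, G_2 = 10^(12.2/10) = 16.60
Friis cascade:
  F = 2.985 + (3.027 − 1)/26.92 = 3.061
NF = 10 log₁₀(3.061) = 4.86 dB

4.86 dB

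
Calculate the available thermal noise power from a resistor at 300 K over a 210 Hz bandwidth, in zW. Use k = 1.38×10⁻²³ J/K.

869 zW

P_n = kTB = 1.38×10⁻²³ × 300 × 2.10×10² = 8.69×10⁻¹⁹ W = 869 zW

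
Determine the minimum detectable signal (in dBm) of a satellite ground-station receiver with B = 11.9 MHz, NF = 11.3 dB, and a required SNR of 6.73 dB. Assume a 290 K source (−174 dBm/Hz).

Sensitivity = −174 + 10 log₁₀(B) + NF + SNR_min
= −174 + 70.76 + 11.3 + 6.73
= −85.21 dBm → −85.2 dBm

−85.2 dBm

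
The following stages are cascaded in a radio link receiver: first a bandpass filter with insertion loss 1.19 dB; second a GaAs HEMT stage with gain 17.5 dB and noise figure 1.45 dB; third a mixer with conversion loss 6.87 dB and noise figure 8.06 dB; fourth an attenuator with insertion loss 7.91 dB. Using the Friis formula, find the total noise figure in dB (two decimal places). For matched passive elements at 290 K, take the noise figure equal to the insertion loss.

4.07 dB

Convert to linear (a loss of L dB is a gain of −L dB): F_i = 10^(NF_i/10), G_i = 10^(G_i,dB/10)
  Stage 1: F_1 = 10^(1.19/10) = 1.315, G_1 = 10^(−1.19/10) = 0.7603
  Stage 2: F_2 = 10^(1.45/10) = 1.396, G_2 = 10^(17.5/10) = 56.23
  Stage 3: F_3 = 10^(8.06/10) = 6.397, G_3 = 10^(−6.87/10) = 0.2056
  Stage 4: F_4 = 10^(7.91/10) = 6.180, G_4 = 10^(−7.91/10) = 0.1618
Friis cascade:
  F = 1.315 + (1.396 − 1)/0.7603 + (6.397 − 1)/42.76 + (6.180 − 1)/8.790 = 2.552
NF = 10 log₁₀(2.552) = 4.07 dB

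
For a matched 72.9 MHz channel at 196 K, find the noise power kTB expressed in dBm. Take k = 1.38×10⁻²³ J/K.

−97.1 dBm

P_n = kTB = 1.38×10⁻²³ × 196 × 7.29×10⁷ = 1.97×10⁻¹³ W
In dBm: 10 log₁₀(1.97×10⁻¹³ / 10⁻³) = −97.1 dBm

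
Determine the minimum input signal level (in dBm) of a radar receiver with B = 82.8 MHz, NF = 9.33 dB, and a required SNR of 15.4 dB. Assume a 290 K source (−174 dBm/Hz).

Sensitivity = −174 + 10 log₁₀(B) + NF + SNR_min
= −174 + 79.18 + 9.33 + 15.4
= −70.09 dBm → −70.1 dBm

−70.1 dBm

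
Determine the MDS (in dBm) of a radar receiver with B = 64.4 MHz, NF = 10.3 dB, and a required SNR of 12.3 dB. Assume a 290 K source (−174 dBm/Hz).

Sensitivity = −174 + 10 log₁₀(B) + NF + SNR_min
= −174 + 78.09 + 10.3 + 12.3
= −73.31 dBm → −73.3 dBm

−73.3 dBm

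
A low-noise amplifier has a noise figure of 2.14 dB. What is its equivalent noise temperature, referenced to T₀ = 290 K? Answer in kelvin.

185 K

F = 10^(2.14/10) = 1.63682
T_e = (F − 1)·T₀ = (1.63682 − 1) × 290 = 185 K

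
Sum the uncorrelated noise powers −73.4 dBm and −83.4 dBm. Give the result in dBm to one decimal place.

−73.0 dBm

Convert to linear, add, convert back:
P₁ = 4.57×10⁻¹¹ W, P₂ = 4.57×10⁻¹² W
P_tot = 5.03×10⁻¹¹ W → 10 log₁₀(P_tot / 10⁻³) = −73.0 dBm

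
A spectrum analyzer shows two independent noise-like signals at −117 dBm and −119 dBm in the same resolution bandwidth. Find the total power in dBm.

Convert to linear, add, convert back:
P₁ = 2.00×10⁻¹⁵ W, P₂ = 1.26×10⁻¹⁵ W
P_tot = 3.25×10⁻¹⁵ W → 10 log₁₀(P_tot / 10⁻³) = −114.9 dBm

−114.9 dBm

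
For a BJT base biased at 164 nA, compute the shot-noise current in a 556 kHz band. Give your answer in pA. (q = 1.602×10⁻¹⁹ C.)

171 pA

I_n = √(2qI·B)
2qI·B = 2 × 1.602×10⁻¹⁹ × 1.64×10⁻⁷ × 5.56×10⁵ = 2.92×10⁻²⁰ A²
I_n = √(2.92×10⁻²⁰) = 1.71×10⁻¹⁰ A = 171 pA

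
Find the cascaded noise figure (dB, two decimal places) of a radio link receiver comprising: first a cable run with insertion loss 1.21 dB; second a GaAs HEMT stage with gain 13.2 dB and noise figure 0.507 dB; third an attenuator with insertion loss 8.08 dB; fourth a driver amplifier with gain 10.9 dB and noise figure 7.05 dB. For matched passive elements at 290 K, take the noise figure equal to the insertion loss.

5.42 dB

Convert to linear (a loss of L dB is a gain of −L dB): F_i = 10^(NF_i/10), G_i = 10^(G_i,dB/10)
  Stage 1: F_1 = 10^(1.21/10) = 1.321, G_1 = 10^(−1.21/10) = 0.7568
  Stage 2: F_2 = 10^(0.507/10) = 1.124, G_2 = 10^(13.2/10) = 20.89
  Stage 3: F_3 = 10^(8.08/10) = 6.427, G_3 = 10^(−8.08/10) = 0.1556
  Stage 4: F_4 = 10^(7.05/10) = 5.070, G_4 = 10^(10.9/10) = 12.30
Friis cascade:
  F = 1.321 + (1.124 − 1)/0.7568 + (6.427 − 1)/15.81 + (5.070 − 1)/2.460 = 3.482
NF = 10 log₁₀(3.482) = 5.42 dB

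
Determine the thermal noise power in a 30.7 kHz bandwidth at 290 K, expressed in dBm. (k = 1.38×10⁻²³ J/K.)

P_n = kTB = 1.38×10⁻²³ × 290 × 3.07×10⁴ = 1.23×10⁻¹⁶ W
In dBm: 10 log₁₀(1.23×10⁻¹⁶ / 10⁻³) = −129.1 dBm

−129.1 dBm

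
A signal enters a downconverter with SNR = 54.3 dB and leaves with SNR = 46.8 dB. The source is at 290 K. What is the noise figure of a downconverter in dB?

7.5 dB

NF (dB) = SNR_in(dB) − SNR_out(dB) when the source is at T₀
NF = 54.3 − 46.8 = 7.5 dB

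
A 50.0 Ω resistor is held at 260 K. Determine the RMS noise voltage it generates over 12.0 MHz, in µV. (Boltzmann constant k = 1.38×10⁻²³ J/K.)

V_n = √(4kTRB)
4kTRB = 4 × 1.38×10⁻²³ × 260 × 5.00×10¹ × 1.20×10⁷ = 8.61×10⁻¹² V²
V_n = √(8.61×10⁻¹²) = 2.93×10⁻⁶ V = 2.93 µV

2.93 µV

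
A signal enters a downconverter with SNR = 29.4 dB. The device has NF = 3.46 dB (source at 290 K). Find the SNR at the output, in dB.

25.94 dB

By definition F = SNR_in/SNR_out, so in dB: SNR_out = SNR_in − NF
SNR_out = 29.4 − 3.46 = 25.94 dB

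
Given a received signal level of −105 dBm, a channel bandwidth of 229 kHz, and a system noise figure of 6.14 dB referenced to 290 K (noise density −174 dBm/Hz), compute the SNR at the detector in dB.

Noise floor: N = −174 + 10 log₁₀(B) + NF
10 log₁₀(2.29×10⁵) = 53.6 dB
N = −174 + 53.6 + 6.14 = −114.26 dBm
SNR = P_sig − N = −105 − (−114.26) = 9.26 dB → 9.3 dB

9.3 dB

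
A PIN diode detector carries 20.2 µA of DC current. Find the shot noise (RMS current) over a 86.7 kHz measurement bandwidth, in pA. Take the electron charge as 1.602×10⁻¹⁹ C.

749 pA

I_n = √(2qI·B)
2qI·B = 2 × 1.602×10⁻¹⁹ × 2.02×10⁻⁵ × 8.67×10⁴ = 5.61×10⁻¹⁹ A²
I_n = √(5.61×10⁻¹⁹) = 7.49×10⁻¹⁰ A = 749 pA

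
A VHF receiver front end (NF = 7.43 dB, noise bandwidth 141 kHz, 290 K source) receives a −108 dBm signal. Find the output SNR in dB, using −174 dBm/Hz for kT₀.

Noise floor: N = −174 + 10 log₁₀(B) + NF
10 log₁₀(1.41×10⁵) = 51.49 dB
N = −174 + 51.49 + 7.43 = −115.08 dBm
SNR = P_sig − N = −108 − (−115.08) = 7.08 dB → 7.1 dB

7.1 dB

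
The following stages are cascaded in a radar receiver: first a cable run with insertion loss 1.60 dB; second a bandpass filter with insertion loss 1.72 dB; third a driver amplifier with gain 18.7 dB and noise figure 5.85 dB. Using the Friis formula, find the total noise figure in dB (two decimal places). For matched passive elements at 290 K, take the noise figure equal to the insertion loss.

Convert to linear (a loss of L dB is a gain of −L dB): F_i = 10^(NF_i/10), G_i = 10^(G_i,dB/10)
  Stage 1: F_1 = 10^(1.60/10) = 1.445, G_1 = 10^(−1.60/10) = 0.6918
  Stage 2: F_2 = 10^(1.72/10) = 1.486, G_2 = 10^(−1.72/10) = 0.6730
  Stage 3: F_3 = 10^(5.85/10) = 3.846, G_3 = 10^(18.7/10) = 74.13
Friis cascade:
  F = 1.445 + (1.486 − 1)/0.6918 + (3.846 − 1)/0.4656 = 8.260
NF = 10 log₁₀(8.260) = 9.17 dB

9.17 dB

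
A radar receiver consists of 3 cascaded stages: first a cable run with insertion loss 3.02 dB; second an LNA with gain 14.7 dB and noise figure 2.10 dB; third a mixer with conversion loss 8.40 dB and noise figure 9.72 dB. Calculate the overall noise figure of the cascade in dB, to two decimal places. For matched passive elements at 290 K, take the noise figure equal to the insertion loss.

Convert to linear (a loss of L dB is a gain of −L dB): F_i = 10^(NF_i/10), G_i = 10^(G_i,dB/10)
  Stage 1: F_1 = 10^(3.02/10) = 2.004, G_1 = 10^(−3.02/10) = 0.4989
  Stage 2: F_2 = 10^(2.10/10) = 1.622, G_2 = 10^(14.7/10) = 29.51
  Stage 3: F_3 = 10^(9.72/10) = 9.376, G_3 = 10^(−8.40/10) = 0.1445
Friis cascade:
  F = 2.004 + (1.622 − 1)/0.4989 + (9.376 − 1)/14.72 = 3.820
NF = 10 log₁₀(3.820) = 5.82 dB

5.82 dB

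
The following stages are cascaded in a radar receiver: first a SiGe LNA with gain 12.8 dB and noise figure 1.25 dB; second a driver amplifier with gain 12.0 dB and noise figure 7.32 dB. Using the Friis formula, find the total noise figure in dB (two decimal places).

Convert to linear (a loss of L dB is a gain of −L dB): F_i = 10^(NF_i/10), G_i = 10^(G_i,dB/10)
  Stage 1: F_1 = 10^(1.25/10) = 1.334, G_1 = 10^(12.8/10) = 19.05
  Stage 2: F_2 = 10^(7.32/10) = 5.395, G_2 = 10^(12.0/10) = 15.85
Friis cascade:
  F = 1.334 + (5.395 − 1)/19.05 = 1.564
NF = 10 log₁₀(1.564) = 1.94 dB

1.94 dB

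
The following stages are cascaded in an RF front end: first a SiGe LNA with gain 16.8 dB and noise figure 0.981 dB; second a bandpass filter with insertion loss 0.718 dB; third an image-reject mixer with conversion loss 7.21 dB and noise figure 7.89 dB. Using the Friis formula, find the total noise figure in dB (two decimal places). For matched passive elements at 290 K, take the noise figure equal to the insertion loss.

1.41 dB

Convert to linear (a loss of L dB is a gain of −L dB): F_i = 10^(NF_i/10), G_i = 10^(G_i,dB/10)
  Stage 1: F_1 = 10^(0.981/10) = 1.253, G_1 = 10^(16.8/10) = 47.86
  Stage 2: F_2 = 10^(0.718/10) = 1.180, G_2 = 10^(−0.718/10) = 0.8476
  Stage 3: F_3 = 10^(7.89/10) = 6.152, G_3 = 10^(−7.21/10) = 0.1901
Friis cascade:
  F = 1.253 + (1.180 − 1)/47.86 + (6.152 − 1)/40.57 = 1.384
NF = 10 log₁₀(1.384) = 1.41 dB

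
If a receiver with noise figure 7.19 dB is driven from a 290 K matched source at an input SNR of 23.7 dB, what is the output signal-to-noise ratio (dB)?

16.51 dB

By definition F = SNR_in/SNR_out, so in dB: SNR_out = SNR_in − NF
SNR_out = 23.7 − 7.19 = 16.51 dB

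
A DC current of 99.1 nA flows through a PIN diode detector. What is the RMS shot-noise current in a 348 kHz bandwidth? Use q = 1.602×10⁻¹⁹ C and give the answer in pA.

105 pA

I_n = √(2qI·B)
2qI·B = 2 × 1.602×10⁻¹⁹ × 9.91×10⁻⁸ × 3.48×10⁵ = 1.10×10⁻²⁰ A²
I_n = √(1.10×10⁻²⁰) = 1.05×10⁻¹⁰ A = 105 pA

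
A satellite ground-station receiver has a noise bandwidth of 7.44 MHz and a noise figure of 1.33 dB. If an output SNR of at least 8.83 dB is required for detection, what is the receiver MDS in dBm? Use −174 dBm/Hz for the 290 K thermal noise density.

Sensitivity = −174 + 10 log₁₀(B) + NF + SNR_min
= −174 + 68.72 + 1.33 + 8.83
= −95.12 dBm → −95.1 dBm

−95.1 dBm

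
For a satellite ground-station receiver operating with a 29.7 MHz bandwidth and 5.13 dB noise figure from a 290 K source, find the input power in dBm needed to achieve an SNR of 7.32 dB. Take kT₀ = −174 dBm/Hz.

Sensitivity = −174 + 10 log₁₀(B) + NF + SNR_min
= −174 + 74.73 + 5.13 + 7.32
= −86.82 dBm → −86.8 dBm

−86.8 dBm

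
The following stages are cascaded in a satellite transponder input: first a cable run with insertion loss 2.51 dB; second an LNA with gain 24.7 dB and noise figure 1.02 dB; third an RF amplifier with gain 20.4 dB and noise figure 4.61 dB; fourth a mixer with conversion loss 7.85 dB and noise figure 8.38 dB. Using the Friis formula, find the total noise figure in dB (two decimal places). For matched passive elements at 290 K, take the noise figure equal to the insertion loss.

3.55 dB

Convert to linear (a loss of L dB is a gain of −L dB): F_i = 10^(NF_i/10), G_i = 10^(G_i,dB/10)
  Stage 1: F_1 = 10^(2.51/10) = 1.782, G_1 = 10^(−2.51/10) = 0.5610
  Stage 2: F_2 = 10^(1.02/10) = 1.265, G_2 = 10^(24.7/10) = 295.1
  Stage 3: F_3 = 10^(4.61/10) = 2.891, G_3 = 10^(20.4/10) = 109.6
  Stage 4: F_4 = 10^(8.38/10) = 6.887, G_4 = 10^(−7.85/10) = 0.1641
Friis cascade:
  F = 1.782 + (1.265 − 1)/0.5610 + (2.891 − 1)/165.6 + (6.887 − 1)/1.816×10⁴ = 2.266
NF = 10 log₁₀(2.266) = 3.55 dB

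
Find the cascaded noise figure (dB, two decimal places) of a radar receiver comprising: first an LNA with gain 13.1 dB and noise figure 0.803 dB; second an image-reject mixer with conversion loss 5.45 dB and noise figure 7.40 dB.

1.53 dB

Convert to linear (a loss of L dB is a gain of −L dB): F_i = 10^(NF_i/10), G_i = 10^(G_i,dB/10)
  Stage 1: F_1 = 10^(0.803/10) = 1.203, G_1 = 10^(13.1/10) = 20.42
  Stage 2: F_2 = 10^(7.40/10) = 5.495, G_2 = 10^(−5.45/10) = 0.2851
Friis cascade:
  F = 1.203 + (5.495 − 1)/20.42 = 1.423
NF = 10 log₁₀(1.423) = 1.53 dB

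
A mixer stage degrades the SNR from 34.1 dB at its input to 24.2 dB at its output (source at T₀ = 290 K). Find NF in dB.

NF (dB) = SNR_in(dB) − SNR_out(dB) when the source is at T₀
NF = 34.1 − 24.2 = 9.9 dB

9.9 dB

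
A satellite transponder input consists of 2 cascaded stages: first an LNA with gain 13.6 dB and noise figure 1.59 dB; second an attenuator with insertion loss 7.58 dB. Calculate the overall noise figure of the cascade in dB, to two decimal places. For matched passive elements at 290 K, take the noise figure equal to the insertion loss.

2.17 dB

Convert to linear (a loss of L dB is a gain of −L dB): F_i = 10^(NF_i/10), G_i = 10^(G_i,dB/10)
  Stage 1: F_1 = 10^(1.59/10) = 1.442, G_1 = 10^(13.6/10) = 22.91
  Stage 2: F_2 = 10^(7.58/10) = 5.728, G_2 = 10^(−7.58/10) = 0.1746
Friis cascade:
  F = 1.442 + (5.728 − 1)/22.91 = 1.648
NF = 10 log₁₀(1.648) = 2.17 dB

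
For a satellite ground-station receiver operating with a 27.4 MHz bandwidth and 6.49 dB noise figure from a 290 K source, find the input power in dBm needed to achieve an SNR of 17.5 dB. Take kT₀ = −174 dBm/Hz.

Sensitivity = −174 + 10 log₁₀(B) + NF + SNR_min
= −174 + 74.38 + 6.49 + 17.5
= −75.63 dBm → −75.6 dBm

−75.6 dBm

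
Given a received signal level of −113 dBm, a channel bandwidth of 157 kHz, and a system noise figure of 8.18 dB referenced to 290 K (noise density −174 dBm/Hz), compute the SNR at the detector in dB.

0.9 dB

Noise floor: N = −174 + 10 log₁₀(B) + NF
10 log₁₀(1.57×10⁵) = 51.96 dB
N = −174 + 51.96 + 8.18 = −113.86 dBm
SNR = P_sig − N = −113 − (−113.86) = 0.86 dB → 0.9 dB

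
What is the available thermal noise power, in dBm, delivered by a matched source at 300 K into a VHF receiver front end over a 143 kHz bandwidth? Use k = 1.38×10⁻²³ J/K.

P_n = kTB = 1.38×10⁻²³ × 300 × 1.43×10⁵ = 5.92×10⁻¹⁶ W
In dBm: 10 log₁₀(5.92×10⁻¹⁶ / 10⁻³) = −122.3 dBm

−122.3 dBm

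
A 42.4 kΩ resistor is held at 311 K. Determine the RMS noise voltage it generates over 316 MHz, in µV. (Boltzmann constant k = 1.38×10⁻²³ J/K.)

480 µV

V_n = √(4kTRB)
4kTRB = 4 × 1.38×10⁻²³ × 311 × 4.24×10⁴ × 3.16×10⁸ = 2.30×10⁻⁷ V²
V_n = √(2.30×10⁻⁷) = 4.80×10⁻⁴ V = 480 µV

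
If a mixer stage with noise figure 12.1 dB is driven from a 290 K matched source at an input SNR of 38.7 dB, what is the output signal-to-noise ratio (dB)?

26.6 dB

By definition F = SNR_in/SNR_out, so in dB: SNR_out = SNR_in − NF
SNR_out = 38.7 − 12.1 = 26.6 dB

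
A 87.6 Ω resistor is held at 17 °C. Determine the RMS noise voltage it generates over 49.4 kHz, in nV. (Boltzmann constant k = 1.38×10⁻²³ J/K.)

263 nV

T = 17 °C + 273.15 = 290.15 K
V_n = √(4kTRB)
4kTRB = 4 × 1.38×10⁻²³ × 290.15 × 8.76×10¹ × 4.94×10⁴ = 6.93×10⁻¹⁴ V²
V_n = √(6.93×10⁻¹⁴) = 2.63×10⁻⁷ V = 263 nV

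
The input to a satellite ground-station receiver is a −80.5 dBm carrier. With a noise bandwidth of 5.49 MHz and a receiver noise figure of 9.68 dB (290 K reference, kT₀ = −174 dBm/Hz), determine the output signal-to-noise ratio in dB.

16.4 dB

Noise floor: N = −174 + 10 log₁₀(B) + NF
10 log₁₀(5.49×10⁶) = 67.4 dB
N = −174 + 67.4 + 9.68 = −96.92 dBm
SNR = P_sig − N = −80.5 − (−96.92) = 16.42 dB → 16.4 dB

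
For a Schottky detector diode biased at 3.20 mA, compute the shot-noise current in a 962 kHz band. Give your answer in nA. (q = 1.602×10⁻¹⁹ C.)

I_n = √(2qI·B)
2qI·B = 2 × 1.602×10⁻¹⁹ × 3.20×10⁻³ × 9.62×10⁵ = 9.86×10⁻¹⁶ A²
I_n = √(9.86×10⁻¹⁶) = 3.14×10⁻⁸ A = 31.4 nA

31.4 nA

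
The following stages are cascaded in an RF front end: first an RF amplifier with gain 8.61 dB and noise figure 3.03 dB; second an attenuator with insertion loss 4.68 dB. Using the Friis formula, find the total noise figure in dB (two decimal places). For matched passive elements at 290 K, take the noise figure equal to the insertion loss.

Convert to linear (a loss of L dB is a gain of −L dB): F_i = 10^(NF_i/10), G_i = 10^(G_i,dB/10)
  Stage 1: F_1 = 10^(3.03/10) = 2.009, G_1 = 10^(8.61/10) = 7.261
  Stage 2: F_2 = 10^(4.68/10) = 2.938, G_2 = 10^(−4.68/10) = 0.3404
Friis cascade:
  F = 2.009 + (2.938 − 1)/7.261 = 2.276
NF = 10 log₁₀(2.276) = 3.57 dB

3.57 dB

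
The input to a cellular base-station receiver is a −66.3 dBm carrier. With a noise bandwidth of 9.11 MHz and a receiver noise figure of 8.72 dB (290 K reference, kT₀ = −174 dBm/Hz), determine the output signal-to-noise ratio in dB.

29.4 dB

Noise floor: N = −174 + 10 log₁₀(B) + NF
10 log₁₀(9.11×10⁶) = 69.6 dB
N = −174 + 69.6 + 8.72 = −95.68 dBm
SNR = P_sig − N = −66.3 − (−95.68) = 29.38 dB → 29.4 dB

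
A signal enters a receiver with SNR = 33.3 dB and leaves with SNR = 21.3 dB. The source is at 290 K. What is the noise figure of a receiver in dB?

12.0 dB

NF (dB) = SNR_in(dB) − SNR_out(dB) when the source is at T₀
NF = 33.3 − 21.3 = 12.0 dB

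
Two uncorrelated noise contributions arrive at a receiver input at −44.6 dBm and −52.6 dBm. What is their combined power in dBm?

−44.0 dBm

Convert to linear, add, convert back:
P₁ = 3.47×10⁻⁸ W, P₂ = 5.50×10⁻⁹ W
P_tot = 4.02×10⁻⁸ W → 10 log₁₀(P_tot / 10⁻³) = −44.0 dBm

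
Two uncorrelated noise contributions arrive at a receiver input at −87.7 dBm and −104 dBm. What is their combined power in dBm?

−87.6 dBm

Convert to linear, add, convert back:
P₁ = 1.70×10⁻¹² W, P₂ = 3.98×10⁻¹⁴ W
P_tot = 1.74×10⁻¹² W → 10 log₁₀(P_tot / 10⁻³) = −87.6 dBm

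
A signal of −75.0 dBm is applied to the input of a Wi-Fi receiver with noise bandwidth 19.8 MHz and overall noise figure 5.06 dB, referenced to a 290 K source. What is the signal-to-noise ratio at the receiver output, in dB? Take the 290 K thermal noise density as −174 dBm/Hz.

Noise floor: N = −174 + 10 log₁₀(B) + NF
10 log₁₀(1.98×10⁷) = 72.97 dB
N = −174 + 72.97 + 5.06 = −95.97 dBm
SNR = P_sig − N = −75.0 − (−95.97) = 20.97 dB → 21.0 dB

21.0 dB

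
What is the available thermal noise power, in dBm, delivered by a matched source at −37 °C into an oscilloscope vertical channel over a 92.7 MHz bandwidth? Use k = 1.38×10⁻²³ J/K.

−95.2 dBm

T = −37 °C + 273.15 = 236.15 K
P_n = kTB = 1.38×10⁻²³ × 236.15 × 9.27×10⁷ = 3.02×10⁻¹³ W
In dBm: 10 log₁₀(3.02×10⁻¹³ / 10⁻³) = −95.2 dBm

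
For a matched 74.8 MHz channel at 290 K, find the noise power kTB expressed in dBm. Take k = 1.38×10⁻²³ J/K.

P_n = kTB = 1.38×10⁻²³ × 290 × 7.48×10⁷ = 2.99×10⁻¹³ W
In dBm: 10 log₁₀(2.99×10⁻¹³ / 10⁻³) = −95.2 dBm

−95.2 dBm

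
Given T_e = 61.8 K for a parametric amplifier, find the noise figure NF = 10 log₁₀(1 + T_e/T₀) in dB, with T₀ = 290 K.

F = 1 + T_e/T₀ = 1 + 61.8/290 = 1.2131
NF = 10 log₁₀(1.2131) = 0.839 dB

0.839 dB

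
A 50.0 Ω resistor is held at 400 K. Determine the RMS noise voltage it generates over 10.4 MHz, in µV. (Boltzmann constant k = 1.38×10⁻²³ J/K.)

3.39 µV

V_n = √(4kTRB)
4kTRB = 4 × 1.38×10⁻²³ × 400 × 5.00×10¹ × 1.04×10⁷ = 1.15×10⁻¹¹ V²
V_n = √(1.15×10⁻¹¹) = 3.39×10⁻⁶ V = 3.39 µV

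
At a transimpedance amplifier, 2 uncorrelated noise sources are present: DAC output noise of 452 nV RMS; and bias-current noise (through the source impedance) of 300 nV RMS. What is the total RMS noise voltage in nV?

542 nV

Uncorrelated sources add in power (mean-square): V_tot = √(ΣV_i²)
V_tot = √[(4.52×10⁻⁷)² + (3.00×10⁻⁷)²] = 5.42×10⁻⁷ V = 542 nV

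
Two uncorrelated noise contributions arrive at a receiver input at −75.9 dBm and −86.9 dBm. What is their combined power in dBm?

Convert to linear, add, convert back:
P₁ = 2.57×10⁻¹¹ W, P₂ = 2.04×10⁻¹² W
P_tot = 2.77×10⁻¹¹ W → 10 log₁₀(P_tot / 10⁻³) = −75.6 dBm

−75.6 dBm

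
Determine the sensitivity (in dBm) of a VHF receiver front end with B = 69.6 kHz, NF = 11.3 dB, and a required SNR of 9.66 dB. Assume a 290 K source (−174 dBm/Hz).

−104.6 dBm

Sensitivity = −174 + 10 log₁₀(B) + NF + SNR_min
= −174 + 48.43 + 11.3 + 9.66
= −104.61 dBm → −104.6 dBm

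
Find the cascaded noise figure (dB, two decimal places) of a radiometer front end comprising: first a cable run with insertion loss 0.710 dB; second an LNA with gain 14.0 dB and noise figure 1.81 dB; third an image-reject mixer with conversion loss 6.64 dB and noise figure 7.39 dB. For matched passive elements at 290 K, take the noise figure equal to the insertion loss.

Convert to linear (a loss of L dB is a gain of −L dB): F_i = 10^(NF_i/10), G_i = 10^(G_i,dB/10)
  Stage 1: F_1 = 10^(0.710/10) = 1.178, G_1 = 10^(−0.710/10) = 0.8492
  Stage 2: F_2 = 10^(1.81/10) = 1.517, G_2 = 10^(14.0/10) = 25.12
  Stage 3: F_3 = 10^(7.39/10) = 5.483, G_3 = 10^(−6.64/10) = 0.2168
Friis cascade:
  F = 1.178 + (1.517 − 1)/0.8492 + (5.483 − 1)/21.33 = 1.997
NF = 10 log₁₀(1.997) = 3.00 dB

3.00 dB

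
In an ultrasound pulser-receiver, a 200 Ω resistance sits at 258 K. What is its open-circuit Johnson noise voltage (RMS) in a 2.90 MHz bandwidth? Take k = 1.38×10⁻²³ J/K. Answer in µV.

V_n = √(4kTRB)
4kTRB = 4 × 1.38×10⁻²³ × 258 × 2.00×10² × 2.90×10⁶ = 8.26×10⁻¹² V²
V_n = √(8.26×10⁻¹²) = 2.87×10⁻⁶ V = 2.87 µV

2.87 µV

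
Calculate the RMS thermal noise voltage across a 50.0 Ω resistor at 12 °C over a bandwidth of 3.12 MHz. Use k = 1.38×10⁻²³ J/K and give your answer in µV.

T = 12 °C + 273.15 = 285.15 K
V_n = √(4kTRB)
4kTRB = 4 × 1.38×10⁻²³ × 285.15 × 5.00×10¹ × 3.12×10⁶ = 2.46×10⁻¹² V²
V_n = √(2.46×10⁻¹²) = 1.57×10⁻⁶ V = 1.57 µV

1.57 µV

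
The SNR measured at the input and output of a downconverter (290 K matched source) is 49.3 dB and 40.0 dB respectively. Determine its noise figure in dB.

9.3 dB

NF (dB) = SNR_in(dB) − SNR_out(dB) when the source is at T₀
NF = 49.3 − 40.0 = 9.3 dB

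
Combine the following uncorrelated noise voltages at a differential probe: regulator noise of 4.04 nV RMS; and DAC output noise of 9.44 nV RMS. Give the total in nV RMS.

Uncorrelated sources add in power (mean-square): V_tot = √(ΣV_i²)
V_tot = √[(4.04×10⁻⁹)² + (9.44×10⁻⁹)²] = 1.03×10⁻⁸ V = 10.3 nV

10.3 nV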